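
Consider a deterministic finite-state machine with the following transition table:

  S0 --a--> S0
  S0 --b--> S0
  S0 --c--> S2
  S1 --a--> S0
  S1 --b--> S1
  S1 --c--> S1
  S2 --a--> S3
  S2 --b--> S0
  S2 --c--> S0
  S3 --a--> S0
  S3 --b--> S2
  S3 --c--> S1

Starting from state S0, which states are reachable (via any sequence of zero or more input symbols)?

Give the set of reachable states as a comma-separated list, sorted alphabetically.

BFS from S0:
  visit S0: S0--a-->S0 (seen), S0--b-->S0 (seen), S0--c-->S2 (new)
  visit S2: S2--a-->S3 (new), S2--b-->S0 (seen), S2--c-->S0 (seen)
  visit S3: S3--a-->S0 (seen), S3--b-->S2 (seen), S3--c-->S1 (new)
  visit S1: S1--a-->S0 (seen), S1--b-->S1 (seen), S1--c-->S1 (seen)

Answer: S0, S1, S2, S3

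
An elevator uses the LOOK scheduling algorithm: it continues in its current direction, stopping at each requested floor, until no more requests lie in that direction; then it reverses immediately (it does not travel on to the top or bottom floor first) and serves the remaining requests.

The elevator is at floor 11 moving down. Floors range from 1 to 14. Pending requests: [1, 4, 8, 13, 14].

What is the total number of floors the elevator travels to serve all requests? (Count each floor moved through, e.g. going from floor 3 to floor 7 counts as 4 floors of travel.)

Answer: 23

Derivation:
Start at floor 11 moving down, LOOK stop order: [8, 4, 1, 13, 14]
  11 → 8: |8-11| = 3, total = 3
  8 → 4: |4-8| = 4, total = 7
  4 → 1: |1-4| = 3, total = 10
  1 → 13: |13-1| = 12, total = 22
  13 → 14: |14-13| = 1, total = 23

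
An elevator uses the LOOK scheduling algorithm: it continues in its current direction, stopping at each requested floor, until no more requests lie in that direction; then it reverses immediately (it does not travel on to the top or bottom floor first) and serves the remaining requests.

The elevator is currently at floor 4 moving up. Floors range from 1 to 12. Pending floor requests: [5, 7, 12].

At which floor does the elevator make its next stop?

Answer: 5

Derivation:
Current floor: 4, direction: up
Requests above: [5, 7, 12]
Requests below: []
Moving up and requests lie above → nearest above is min([5, 7, 12]) = 5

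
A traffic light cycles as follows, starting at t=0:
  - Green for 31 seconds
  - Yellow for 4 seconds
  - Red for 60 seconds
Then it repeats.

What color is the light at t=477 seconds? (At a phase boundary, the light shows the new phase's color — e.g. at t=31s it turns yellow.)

Answer: green

Derivation:
Cycle length = 31 + 4 + 60 = 95s
t = 477, phase_t = 477 mod 95 = 2
2 < 31 (green end) → GREEN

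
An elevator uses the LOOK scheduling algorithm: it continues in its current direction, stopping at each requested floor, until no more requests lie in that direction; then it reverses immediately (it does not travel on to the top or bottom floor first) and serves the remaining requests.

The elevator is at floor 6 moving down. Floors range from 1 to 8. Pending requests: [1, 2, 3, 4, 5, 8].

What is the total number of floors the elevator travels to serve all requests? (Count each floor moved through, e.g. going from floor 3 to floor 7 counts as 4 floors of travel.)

Answer: 12

Derivation:
Start at floor 6 moving down, LOOK stop order: [5, 4, 3, 2, 1, 8]
  6 → 5: |5-6| = 1, total = 1
  5 → 4: |4-5| = 1, total = 2
  4 → 3: |3-4| = 1, total = 3
  3 → 2: |2-3| = 1, total = 4
  2 → 1: |1-2| = 1, total = 5
  1 → 8: |8-1| = 7, total = 12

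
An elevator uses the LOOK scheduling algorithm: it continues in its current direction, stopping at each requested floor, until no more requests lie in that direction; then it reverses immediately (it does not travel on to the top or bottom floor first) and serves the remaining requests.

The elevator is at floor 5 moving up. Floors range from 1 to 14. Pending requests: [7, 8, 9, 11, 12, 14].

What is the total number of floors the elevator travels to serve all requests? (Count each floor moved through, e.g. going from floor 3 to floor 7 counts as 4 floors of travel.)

Start at floor 5 moving up, LOOK stop order: [7, 8, 9, 11, 12, 14]
  5 → 7: |7-5| = 2, total = 2
  7 → 8: |8-7| = 1, total = 3
  8 → 9: |9-8| = 1, total = 4
  9 → 11: |11-9| = 2, total = 6
  11 → 12: |12-11| = 1, total = 7
  12 → 14: |14-12| = 2, total = 9

Answer: 9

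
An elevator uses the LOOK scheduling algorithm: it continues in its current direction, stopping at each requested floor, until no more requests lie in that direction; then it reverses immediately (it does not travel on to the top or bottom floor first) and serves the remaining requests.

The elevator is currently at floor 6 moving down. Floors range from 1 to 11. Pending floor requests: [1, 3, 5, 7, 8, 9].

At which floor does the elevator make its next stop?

Current floor: 6, direction: down
Requests above: [7, 8, 9]
Requests below: [1, 3, 5]
Moving down and requests lie below → nearest below is max([1, 3, 5]) = 5

Answer: 5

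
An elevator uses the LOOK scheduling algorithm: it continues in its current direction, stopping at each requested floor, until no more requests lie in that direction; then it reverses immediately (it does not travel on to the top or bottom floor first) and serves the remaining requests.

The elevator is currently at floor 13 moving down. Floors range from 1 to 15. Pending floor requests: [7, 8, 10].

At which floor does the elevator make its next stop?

Current floor: 13, direction: down
Requests above: []
Requests below: [7, 8, 10]
Moving down and requests lie below → nearest below is max([7, 8, 10]) = 10

Answer: 10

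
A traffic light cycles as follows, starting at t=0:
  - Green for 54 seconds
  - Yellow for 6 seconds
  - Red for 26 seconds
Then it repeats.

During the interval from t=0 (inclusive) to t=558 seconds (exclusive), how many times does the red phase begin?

Answer: 6

Derivation:
Cycle = 54+6+26 = 86s
red phase starts at t = k*86 + 60 for k=0,1,2,...
Need k*86+60 < 558 → k < 5.791
k ∈ {0, ..., 5} → 6 starts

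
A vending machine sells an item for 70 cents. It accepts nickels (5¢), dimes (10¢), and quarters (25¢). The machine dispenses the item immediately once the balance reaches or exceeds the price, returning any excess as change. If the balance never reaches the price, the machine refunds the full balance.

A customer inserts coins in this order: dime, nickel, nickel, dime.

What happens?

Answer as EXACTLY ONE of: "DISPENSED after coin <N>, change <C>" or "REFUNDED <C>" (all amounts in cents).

Answer: REFUNDED 30

Derivation:
Price: 70¢
Coin 1 (dime, 10¢): balance = 10¢
Coin 2 (nickel, 5¢): balance = 15¢
Coin 3 (nickel, 5¢): balance = 20¢
Coin 4 (dime, 10¢): balance = 30¢
All coins inserted, balance 30¢ < price 70¢ → REFUND 30¢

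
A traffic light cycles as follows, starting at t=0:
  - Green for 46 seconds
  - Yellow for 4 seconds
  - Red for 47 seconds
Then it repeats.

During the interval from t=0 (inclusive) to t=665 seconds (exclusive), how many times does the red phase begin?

Cycle = 46+4+47 = 97s
red phase starts at t = k*97 + 50 for k=0,1,2,...
Need k*97+50 < 665 → k < 6.340
k ∈ {0, ..., 6} → 7 starts

Answer: 7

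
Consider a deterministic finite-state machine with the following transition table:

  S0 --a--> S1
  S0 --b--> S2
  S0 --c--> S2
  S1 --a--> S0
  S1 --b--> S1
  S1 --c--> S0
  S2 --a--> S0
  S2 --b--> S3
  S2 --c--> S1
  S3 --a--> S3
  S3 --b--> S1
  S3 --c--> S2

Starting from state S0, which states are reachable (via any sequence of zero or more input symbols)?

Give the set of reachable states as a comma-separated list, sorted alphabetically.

BFS from S0:
  visit S0: S0--a-->S1 (new), S0--b-->S2 (new), S0--c-->S2 (seen)
  visit S1: S1--a-->S0 (seen), S1--b-->S1 (seen), S1--c-->S0 (seen)
  visit S2: S2--a-->S0 (seen), S2--b-->S3 (new), S2--c-->S1 (seen)
  visit S3: S3--a-->S3 (seen), S3--b-->S1 (seen), S3--c-->S2 (seen)

Answer: S0, S1, S2, S3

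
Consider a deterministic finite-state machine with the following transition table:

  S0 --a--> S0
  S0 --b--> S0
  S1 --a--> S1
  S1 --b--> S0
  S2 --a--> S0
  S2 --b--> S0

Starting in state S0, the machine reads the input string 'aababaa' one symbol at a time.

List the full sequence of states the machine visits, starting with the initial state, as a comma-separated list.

Answer: S0, S0, S0, S0, S0, S0, S0, S0

Derivation:
Start: S0
  read 'a': S0 --a--> S0
  read 'a': S0 --a--> S0
  read 'b': S0 --b--> S0
  read 'a': S0 --a--> S0
  read 'b': S0 --b--> S0
  read 'a': S0 --a--> S0
  read 'a': S0 --a--> S0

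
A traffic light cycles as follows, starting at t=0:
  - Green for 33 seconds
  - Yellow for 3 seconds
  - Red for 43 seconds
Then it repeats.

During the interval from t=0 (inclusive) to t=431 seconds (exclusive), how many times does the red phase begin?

Answer: 5

Derivation:
Cycle = 33+3+43 = 79s
red phase starts at t = k*79 + 36 for k=0,1,2,...
Need k*79+36 < 431 → k < 5.000
k ∈ {0, ..., 4} → 5 starts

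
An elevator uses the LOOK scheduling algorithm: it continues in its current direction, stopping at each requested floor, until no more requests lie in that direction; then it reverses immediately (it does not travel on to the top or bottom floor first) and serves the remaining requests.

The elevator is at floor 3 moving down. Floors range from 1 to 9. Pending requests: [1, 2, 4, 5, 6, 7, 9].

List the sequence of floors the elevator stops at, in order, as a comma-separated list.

Answer: 2, 1, 4, 5, 6, 7, 9

Derivation:
Current: 3, moving DOWN
Serve below first (descending): [2, 1]
Then reverse, serve above (ascending): [4, 5, 6, 7, 9]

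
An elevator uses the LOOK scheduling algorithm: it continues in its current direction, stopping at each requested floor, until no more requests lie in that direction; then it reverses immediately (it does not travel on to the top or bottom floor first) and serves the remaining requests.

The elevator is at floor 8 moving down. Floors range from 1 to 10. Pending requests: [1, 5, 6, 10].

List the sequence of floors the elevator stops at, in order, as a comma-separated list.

Answer: 6, 5, 1, 10

Derivation:
Current: 8, moving DOWN
Serve below first (descending): [6, 5, 1]
Then reverse, serve above (ascending): [10]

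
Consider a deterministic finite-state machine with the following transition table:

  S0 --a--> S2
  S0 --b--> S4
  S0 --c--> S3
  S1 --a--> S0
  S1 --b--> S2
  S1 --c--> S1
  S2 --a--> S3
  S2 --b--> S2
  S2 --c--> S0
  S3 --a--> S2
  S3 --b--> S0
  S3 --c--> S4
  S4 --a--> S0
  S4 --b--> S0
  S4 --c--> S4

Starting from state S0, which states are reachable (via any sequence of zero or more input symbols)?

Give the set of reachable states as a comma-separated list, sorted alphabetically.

Answer: S0, S2, S3, S4

Derivation:
BFS from S0:
  visit S0: S0--a-->S2 (new), S0--b-->S4 (new), S0--c-->S3 (new)
  visit S2: S2--a-->S3 (seen), S2--b-->S2 (seen), S2--c-->S0 (seen)
  visit S4: S4--a-->S0 (seen), S4--b-->S0 (seen), S4--c-->S4 (seen)
  visit S3: S3--a-->S2 (seen), S3--b-->S0 (seen), S3--c-->S4 (seen)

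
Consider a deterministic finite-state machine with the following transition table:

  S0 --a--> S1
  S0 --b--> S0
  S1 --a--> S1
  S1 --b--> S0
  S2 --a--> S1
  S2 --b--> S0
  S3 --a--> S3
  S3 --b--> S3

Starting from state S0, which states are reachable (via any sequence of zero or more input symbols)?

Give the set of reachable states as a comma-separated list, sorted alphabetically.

BFS from S0:
  visit S0: S0--a-->S1 (new), S0--b-->S0 (seen)
  visit S1: S1--a-->S1 (seen), S1--b-->S0 (seen)

Answer: S0, S1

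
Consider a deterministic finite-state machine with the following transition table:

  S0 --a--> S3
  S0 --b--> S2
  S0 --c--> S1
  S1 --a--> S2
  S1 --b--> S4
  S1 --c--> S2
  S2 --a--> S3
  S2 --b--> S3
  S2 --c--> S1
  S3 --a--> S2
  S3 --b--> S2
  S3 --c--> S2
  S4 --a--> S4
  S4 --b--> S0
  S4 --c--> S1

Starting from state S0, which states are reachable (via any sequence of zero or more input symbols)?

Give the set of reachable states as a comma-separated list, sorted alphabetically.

Answer: S0, S1, S2, S3, S4

Derivation:
BFS from S0:
  visit S0: S0--a-->S3 (new), S0--b-->S2 (new), S0--c-->S1 (new)
  visit S3: S3--a-->S2 (seen), S3--b-->S2 (seen), S3--c-->S2 (seen)
  visit S2: S2--a-->S3 (seen), S2--b-->S3 (seen), S2--c-->S1 (seen)
  visit S1: S1--a-->S2 (seen), S1--b-->S4 (new), S1--c-->S2 (seen)
  visit S4: S4--a-->S4 (seen), S4--b-->S0 (seen), S4--c-->S1 (seen)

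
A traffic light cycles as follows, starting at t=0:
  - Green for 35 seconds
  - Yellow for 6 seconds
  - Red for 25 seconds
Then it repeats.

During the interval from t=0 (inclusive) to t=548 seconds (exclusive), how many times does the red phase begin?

Answer: 8

Derivation:
Cycle = 35+6+25 = 66s
red phase starts at t = k*66 + 41 for k=0,1,2,...
Need k*66+41 < 548 → k < 7.682
k ∈ {0, ..., 7} → 8 starts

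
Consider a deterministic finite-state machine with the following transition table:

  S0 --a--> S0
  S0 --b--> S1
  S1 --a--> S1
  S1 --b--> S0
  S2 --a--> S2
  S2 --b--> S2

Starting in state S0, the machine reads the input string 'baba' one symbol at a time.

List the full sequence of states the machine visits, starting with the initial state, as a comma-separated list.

Answer: S0, S1, S1, S0, S0

Derivation:
Start: S0
  read 'b': S0 --b--> S1
  read 'a': S1 --a--> S1
  read 'b': S1 --b--> S0
  read 'a': S0 --a--> S0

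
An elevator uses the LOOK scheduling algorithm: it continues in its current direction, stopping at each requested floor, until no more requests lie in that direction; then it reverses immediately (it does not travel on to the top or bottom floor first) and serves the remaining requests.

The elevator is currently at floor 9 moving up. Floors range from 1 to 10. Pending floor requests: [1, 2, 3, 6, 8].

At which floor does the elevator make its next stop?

Answer: 8

Derivation:
Current floor: 9, direction: up
Requests above: []
Requests below: [1, 2, 3, 6, 8]
Moving up but no requests above → reverse; nearest below is max([1, 2, 3, 6, 8]) = 8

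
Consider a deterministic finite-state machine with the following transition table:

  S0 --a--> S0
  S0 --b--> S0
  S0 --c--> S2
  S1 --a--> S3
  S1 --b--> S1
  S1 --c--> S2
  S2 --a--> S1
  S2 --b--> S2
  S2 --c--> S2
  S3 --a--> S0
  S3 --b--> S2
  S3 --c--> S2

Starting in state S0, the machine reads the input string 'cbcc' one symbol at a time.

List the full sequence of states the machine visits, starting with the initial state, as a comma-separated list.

Start: S0
  read 'c': S0 --c--> S2
  read 'b': S2 --b--> S2
  read 'c': S2 --c--> S2
  read 'c': S2 --c--> S2

Answer: S0, S2, S2, S2, S2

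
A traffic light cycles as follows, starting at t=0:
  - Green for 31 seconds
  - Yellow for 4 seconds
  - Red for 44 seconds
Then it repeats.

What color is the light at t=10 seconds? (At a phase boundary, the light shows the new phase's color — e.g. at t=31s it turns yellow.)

Answer: green

Derivation:
Cycle length = 31 + 4 + 44 = 79s
t = 10, phase_t = 10 mod 79 = 10
10 < 31 (green end) → GREEN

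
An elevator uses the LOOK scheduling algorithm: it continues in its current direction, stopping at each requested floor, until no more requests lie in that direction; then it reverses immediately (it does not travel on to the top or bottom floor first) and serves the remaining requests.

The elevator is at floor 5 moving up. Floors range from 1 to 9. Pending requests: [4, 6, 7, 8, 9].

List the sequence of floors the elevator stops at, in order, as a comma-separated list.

Current: 5, moving UP
Serve above first (ascending): [6, 7, 8, 9]
Then reverse, serve below (descending): [4]

Answer: 6, 7, 8, 9, 4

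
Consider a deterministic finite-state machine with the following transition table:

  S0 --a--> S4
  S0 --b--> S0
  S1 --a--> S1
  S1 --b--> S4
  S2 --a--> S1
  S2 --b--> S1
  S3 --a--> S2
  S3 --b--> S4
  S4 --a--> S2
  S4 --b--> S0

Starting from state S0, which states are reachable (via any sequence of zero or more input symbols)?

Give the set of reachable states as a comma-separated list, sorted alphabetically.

Answer: S0, S1, S2, S4

Derivation:
BFS from S0:
  visit S0: S0--a-->S4 (new), S0--b-->S0 (seen)
  visit S4: S4--a-->S2 (new), S4--b-->S0 (seen)
  visit S2: S2--a-->S1 (new), S2--b-->S1 (seen)
  visit S1: S1--a-->S1 (seen), S1--b-->S4 (seen)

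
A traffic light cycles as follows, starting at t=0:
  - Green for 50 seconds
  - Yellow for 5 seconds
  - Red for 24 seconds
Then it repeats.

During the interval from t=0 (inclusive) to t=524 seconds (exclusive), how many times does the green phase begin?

Answer: 7

Derivation:
Cycle = 50+5+24 = 79s
green phase starts at t = k*79 + 0 for k=0,1,2,...
Need k*79+0 < 524 → k < 6.633
k ∈ {0, ..., 6} → 7 starts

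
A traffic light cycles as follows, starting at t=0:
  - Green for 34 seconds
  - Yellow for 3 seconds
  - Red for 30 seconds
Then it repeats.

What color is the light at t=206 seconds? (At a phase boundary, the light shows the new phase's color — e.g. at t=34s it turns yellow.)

Answer: green

Derivation:
Cycle length = 34 + 3 + 30 = 67s
t = 206, phase_t = 206 mod 67 = 5
5 < 34 (green end) → GREEN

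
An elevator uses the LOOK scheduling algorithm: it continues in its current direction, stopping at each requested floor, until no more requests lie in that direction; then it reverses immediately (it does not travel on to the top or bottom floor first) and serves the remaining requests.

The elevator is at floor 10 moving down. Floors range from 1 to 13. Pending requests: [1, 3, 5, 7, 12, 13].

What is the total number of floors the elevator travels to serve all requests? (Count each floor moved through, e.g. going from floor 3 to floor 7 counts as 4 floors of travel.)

Answer: 21

Derivation:
Start at floor 10 moving down, LOOK stop order: [7, 5, 3, 1, 12, 13]
  10 → 7: |7-10| = 3, total = 3
  7 → 5: |5-7| = 2, total = 5
  5 → 3: |3-5| = 2, total = 7
  3 → 1: |1-3| = 2, total = 9
  1 → 12: |12-1| = 11, total = 20
  12 → 13: |13-12| = 1, total = 21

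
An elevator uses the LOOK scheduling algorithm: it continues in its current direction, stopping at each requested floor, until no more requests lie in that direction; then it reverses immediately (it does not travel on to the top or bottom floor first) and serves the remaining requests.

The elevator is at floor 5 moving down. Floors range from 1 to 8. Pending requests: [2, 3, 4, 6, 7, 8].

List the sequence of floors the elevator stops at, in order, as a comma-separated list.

Answer: 4, 3, 2, 6, 7, 8

Derivation:
Current: 5, moving DOWN
Serve below first (descending): [4, 3, 2]
Then reverse, serve above (ascending): [6, 7, 8]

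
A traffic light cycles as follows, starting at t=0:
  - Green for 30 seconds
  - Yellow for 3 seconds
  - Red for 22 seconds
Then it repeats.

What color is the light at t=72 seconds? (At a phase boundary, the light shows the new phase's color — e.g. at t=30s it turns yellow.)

Cycle length = 30 + 3 + 22 = 55s
t = 72, phase_t = 72 mod 55 = 17
17 < 30 (green end) → GREEN

Answer: green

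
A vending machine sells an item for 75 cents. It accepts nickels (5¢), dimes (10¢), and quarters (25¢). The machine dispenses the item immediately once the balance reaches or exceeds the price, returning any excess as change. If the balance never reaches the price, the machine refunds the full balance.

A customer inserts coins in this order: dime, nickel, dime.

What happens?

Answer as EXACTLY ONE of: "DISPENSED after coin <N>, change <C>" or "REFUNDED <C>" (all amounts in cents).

Price: 75¢
Coin 1 (dime, 10¢): balance = 10¢
Coin 2 (nickel, 5¢): balance = 15¢
Coin 3 (dime, 10¢): balance = 25¢
All coins inserted, balance 25¢ < price 75¢ → REFUND 25¢

Answer: REFUNDED 25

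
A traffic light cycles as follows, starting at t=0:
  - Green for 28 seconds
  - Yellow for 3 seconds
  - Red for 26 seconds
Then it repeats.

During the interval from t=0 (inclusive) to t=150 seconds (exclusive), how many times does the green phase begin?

Answer: 3

Derivation:
Cycle = 28+3+26 = 57s
green phase starts at t = k*57 + 0 for k=0,1,2,...
Need k*57+0 < 150 → k < 2.632
k ∈ {0, ..., 2} → 3 starts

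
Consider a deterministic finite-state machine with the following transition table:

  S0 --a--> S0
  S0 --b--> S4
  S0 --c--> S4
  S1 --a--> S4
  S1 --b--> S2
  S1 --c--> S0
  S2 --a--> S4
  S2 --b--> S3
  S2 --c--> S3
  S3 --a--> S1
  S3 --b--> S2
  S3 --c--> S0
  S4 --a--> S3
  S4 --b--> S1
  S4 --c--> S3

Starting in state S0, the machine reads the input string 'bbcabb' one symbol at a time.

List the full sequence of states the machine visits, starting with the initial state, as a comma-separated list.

Start: S0
  read 'b': S0 --b--> S4
  read 'b': S4 --b--> S1
  read 'c': S1 --c--> S0
  read 'a': S0 --a--> S0
  read 'b': S0 --b--> S4
  read 'b': S4 --b--> S1

Answer: S0, S4, S1, S0, S0, S4, S1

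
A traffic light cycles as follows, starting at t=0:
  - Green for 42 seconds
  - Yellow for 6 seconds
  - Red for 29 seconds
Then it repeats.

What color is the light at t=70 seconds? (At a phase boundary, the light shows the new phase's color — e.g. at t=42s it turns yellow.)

Answer: red

Derivation:
Cycle length = 42 + 6 + 29 = 77s
t = 70, phase_t = 70 mod 77 = 70
70 >= 48 → RED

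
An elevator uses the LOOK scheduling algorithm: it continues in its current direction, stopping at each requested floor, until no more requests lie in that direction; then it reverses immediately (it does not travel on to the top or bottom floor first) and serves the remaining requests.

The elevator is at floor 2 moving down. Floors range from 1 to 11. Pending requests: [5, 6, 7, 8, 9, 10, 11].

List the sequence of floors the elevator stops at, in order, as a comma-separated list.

Answer: 5, 6, 7, 8, 9, 10, 11

Derivation:
Current: 2, moving DOWN
Serve below first (descending): []
Then reverse, serve above (ascending): [5, 6, 7, 8, 9, 10, 11]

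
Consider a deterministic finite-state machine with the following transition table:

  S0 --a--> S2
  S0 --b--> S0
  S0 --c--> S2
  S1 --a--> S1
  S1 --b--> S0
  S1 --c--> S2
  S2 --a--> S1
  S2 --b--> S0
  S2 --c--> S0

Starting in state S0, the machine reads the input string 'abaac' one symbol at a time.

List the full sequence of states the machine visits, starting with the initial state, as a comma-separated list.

Start: S0
  read 'a': S0 --a--> S2
  read 'b': S2 --b--> S0
  read 'a': S0 --a--> S2
  read 'a': S2 --a--> S1
  read 'c': S1 --c--> S2

Answer: S0, S2, S0, S2, S1, S2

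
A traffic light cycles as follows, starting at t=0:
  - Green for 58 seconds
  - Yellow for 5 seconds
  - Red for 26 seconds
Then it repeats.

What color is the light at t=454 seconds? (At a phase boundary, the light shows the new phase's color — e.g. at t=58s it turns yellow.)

Cycle length = 58 + 5 + 26 = 89s
t = 454, phase_t = 454 mod 89 = 9
9 < 58 (green end) → GREEN

Answer: green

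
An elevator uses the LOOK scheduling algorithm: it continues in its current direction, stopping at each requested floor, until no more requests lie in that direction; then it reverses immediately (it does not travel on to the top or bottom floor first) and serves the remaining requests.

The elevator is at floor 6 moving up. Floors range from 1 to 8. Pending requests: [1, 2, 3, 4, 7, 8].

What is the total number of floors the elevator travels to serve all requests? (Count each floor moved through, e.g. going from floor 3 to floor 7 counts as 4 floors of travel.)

Start at floor 6 moving up, LOOK stop order: [7, 8, 4, 3, 2, 1]
  6 → 7: |7-6| = 1, total = 1
  7 → 8: |8-7| = 1, total = 2
  8 → 4: |4-8| = 4, total = 6
  4 → 3: |3-4| = 1, total = 7
  3 → 2: |2-3| = 1, total = 8
  2 → 1: |1-2| = 1, total = 9

Answer: 9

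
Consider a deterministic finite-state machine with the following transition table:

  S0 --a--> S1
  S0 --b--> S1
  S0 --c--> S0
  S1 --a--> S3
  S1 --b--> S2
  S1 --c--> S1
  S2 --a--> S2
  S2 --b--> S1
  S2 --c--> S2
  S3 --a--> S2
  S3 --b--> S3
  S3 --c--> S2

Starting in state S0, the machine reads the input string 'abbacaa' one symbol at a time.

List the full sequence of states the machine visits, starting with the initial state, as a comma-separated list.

Answer: S0, S1, S2, S1, S3, S2, S2, S2

Derivation:
Start: S0
  read 'a': S0 --a--> S1
  read 'b': S1 --b--> S2
  read 'b': S2 --b--> S1
  read 'a': S1 --a--> S3
  read 'c': S3 --c--> S2
  read 'a': S2 --a--> S2
  read 'a': S2 --a--> S2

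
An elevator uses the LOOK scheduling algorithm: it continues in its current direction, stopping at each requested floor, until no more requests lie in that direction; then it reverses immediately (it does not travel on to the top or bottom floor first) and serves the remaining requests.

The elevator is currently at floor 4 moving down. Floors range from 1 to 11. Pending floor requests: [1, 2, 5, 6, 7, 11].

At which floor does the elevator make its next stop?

Current floor: 4, direction: down
Requests above: [5, 6, 7, 11]
Requests below: [1, 2]
Moving down and requests lie below → nearest below is max([1, 2]) = 2

Answer: 2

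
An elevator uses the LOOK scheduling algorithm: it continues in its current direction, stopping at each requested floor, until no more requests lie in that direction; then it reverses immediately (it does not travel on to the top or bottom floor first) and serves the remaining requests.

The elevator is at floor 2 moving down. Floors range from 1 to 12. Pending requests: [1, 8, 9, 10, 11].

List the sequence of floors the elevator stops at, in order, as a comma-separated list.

Current: 2, moving DOWN
Serve below first (descending): [1]
Then reverse, serve above (ascending): [8, 9, 10, 11]

Answer: 1, 8, 9, 10, 11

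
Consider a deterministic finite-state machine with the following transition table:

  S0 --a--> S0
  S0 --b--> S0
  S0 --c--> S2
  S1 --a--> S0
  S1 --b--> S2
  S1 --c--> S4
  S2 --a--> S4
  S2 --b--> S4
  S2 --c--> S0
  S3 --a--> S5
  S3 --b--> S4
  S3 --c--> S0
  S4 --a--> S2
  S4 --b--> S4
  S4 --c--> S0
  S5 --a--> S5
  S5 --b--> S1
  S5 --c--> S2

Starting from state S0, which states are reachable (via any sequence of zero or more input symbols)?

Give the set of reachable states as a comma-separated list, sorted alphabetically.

Answer: S0, S2, S4

Derivation:
BFS from S0:
  visit S0: S0--a-->S0 (seen), S0--b-->S0 (seen), S0--c-->S2 (new)
  visit S2: S2--a-->S4 (new), S2--b-->S4 (seen), S2--c-->S0 (seen)
  visit S4: S4--a-->S2 (seen), S4--b-->S4 (seen), S4--c-->S0 (seen)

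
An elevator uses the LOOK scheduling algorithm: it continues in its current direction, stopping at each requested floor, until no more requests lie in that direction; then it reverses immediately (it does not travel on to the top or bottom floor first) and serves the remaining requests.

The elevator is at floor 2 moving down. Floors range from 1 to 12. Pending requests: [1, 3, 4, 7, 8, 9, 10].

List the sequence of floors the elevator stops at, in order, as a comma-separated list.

Current: 2, moving DOWN
Serve below first (descending): [1]
Then reverse, serve above (ascending): [3, 4, 7, 8, 9, 10]

Answer: 1, 3, 4, 7, 8, 9, 10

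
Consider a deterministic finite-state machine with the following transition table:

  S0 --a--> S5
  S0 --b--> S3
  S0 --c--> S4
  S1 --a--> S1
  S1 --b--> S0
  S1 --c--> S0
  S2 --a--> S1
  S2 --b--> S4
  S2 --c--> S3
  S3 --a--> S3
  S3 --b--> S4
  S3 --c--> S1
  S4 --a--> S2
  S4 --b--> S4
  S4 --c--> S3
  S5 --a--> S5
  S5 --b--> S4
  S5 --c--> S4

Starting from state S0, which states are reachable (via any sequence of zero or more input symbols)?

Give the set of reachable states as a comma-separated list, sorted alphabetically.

Answer: S0, S1, S2, S3, S4, S5

Derivation:
BFS from S0:
  visit S0: S0--a-->S5 (new), S0--b-->S3 (new), S0--c-->S4 (new)
  visit S5: S5--a-->S5 (seen), S5--b-->S4 (seen), S5--c-->S4 (seen)
  visit S3: S3--a-->S3 (seen), S3--b-->S4 (seen), S3--c-->S1 (new)
  visit S4: S4--a-->S2 (new), S4--b-->S4 (seen), S4--c-->S3 (seen)
  visit S1: S1--a-->S1 (seen), S1--b-->S0 (seen), S1--c-->S0 (seen)
  visit S2: S2--a-->S1 (seen), S2--b-->S4 (seen), S2--c-->S3 (seen)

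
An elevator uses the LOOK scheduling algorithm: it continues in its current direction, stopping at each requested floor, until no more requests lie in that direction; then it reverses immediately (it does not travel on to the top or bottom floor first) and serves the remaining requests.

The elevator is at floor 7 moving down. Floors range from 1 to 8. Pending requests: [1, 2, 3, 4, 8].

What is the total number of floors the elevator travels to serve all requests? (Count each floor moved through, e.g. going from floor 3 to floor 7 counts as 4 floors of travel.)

Start at floor 7 moving down, LOOK stop order: [4, 3, 2, 1, 8]
  7 → 4: |4-7| = 3, total = 3
  4 → 3: |3-4| = 1, total = 4
  3 → 2: |2-3| = 1, total = 5
  2 → 1: |1-2| = 1, total = 6
  1 → 8: |8-1| = 7, total = 13

Answer: 13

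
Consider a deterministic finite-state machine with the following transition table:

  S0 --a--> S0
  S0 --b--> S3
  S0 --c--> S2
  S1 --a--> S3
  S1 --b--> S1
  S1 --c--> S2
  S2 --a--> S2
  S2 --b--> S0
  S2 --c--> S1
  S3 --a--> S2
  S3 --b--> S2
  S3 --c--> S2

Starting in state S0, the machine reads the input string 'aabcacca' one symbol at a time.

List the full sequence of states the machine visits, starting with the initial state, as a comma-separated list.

Start: S0
  read 'a': S0 --a--> S0
  read 'a': S0 --a--> S0
  read 'b': S0 --b--> S3
  read 'c': S3 --c--> S2
  read 'a': S2 --a--> S2
  read 'c': S2 --c--> S1
  read 'c': S1 --c--> S2
  read 'a': S2 --a--> S2

Answer: S0, S0, S0, S3, S2, S2, S1, S2, S2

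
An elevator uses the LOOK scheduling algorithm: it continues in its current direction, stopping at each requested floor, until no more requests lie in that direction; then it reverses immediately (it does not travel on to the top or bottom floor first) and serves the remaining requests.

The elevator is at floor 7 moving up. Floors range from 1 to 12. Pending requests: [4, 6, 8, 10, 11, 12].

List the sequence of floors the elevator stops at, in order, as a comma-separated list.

Answer: 8, 10, 11, 12, 6, 4

Derivation:
Current: 7, moving UP
Serve above first (ascending): [8, 10, 11, 12]
Then reverse, serve below (descending): [6, 4]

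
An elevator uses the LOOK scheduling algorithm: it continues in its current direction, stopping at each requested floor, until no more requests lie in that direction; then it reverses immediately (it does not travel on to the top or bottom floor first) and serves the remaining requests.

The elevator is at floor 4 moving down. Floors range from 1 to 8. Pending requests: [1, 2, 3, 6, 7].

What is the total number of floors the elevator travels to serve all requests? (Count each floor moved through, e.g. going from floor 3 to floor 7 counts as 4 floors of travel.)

Answer: 9

Derivation:
Start at floor 4 moving down, LOOK stop order: [3, 2, 1, 6, 7]
  4 → 3: |3-4| = 1, total = 1
  3 → 2: |2-3| = 1, total = 2
  2 → 1: |1-2| = 1, total = 3
  1 → 6: |6-1| = 5, total = 8
  6 → 7: |7-6| = 1, total = 9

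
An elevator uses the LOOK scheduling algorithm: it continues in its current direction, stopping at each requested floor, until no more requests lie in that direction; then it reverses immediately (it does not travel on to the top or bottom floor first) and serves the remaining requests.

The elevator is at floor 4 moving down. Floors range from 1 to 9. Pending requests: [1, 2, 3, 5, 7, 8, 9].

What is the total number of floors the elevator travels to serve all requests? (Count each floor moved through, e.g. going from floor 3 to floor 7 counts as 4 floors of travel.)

Start at floor 4 moving down, LOOK stop order: [3, 2, 1, 5, 7, 8, 9]
  4 → 3: |3-4| = 1, total = 1
  3 → 2: |2-3| = 1, total = 2
  2 → 1: |1-2| = 1, total = 3
  1 → 5: |5-1| = 4, total = 7
  5 → 7: |7-5| = 2, total = 9
  7 → 8: |8-7| = 1, total = 10
  8 → 9: |9-8| = 1, total = 11

Answer: 11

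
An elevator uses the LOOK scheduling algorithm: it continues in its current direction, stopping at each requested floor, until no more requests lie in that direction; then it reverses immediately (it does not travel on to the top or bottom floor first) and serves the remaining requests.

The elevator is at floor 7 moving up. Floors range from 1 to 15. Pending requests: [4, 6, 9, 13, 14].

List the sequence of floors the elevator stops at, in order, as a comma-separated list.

Current: 7, moving UP
Serve above first (ascending): [9, 13, 14]
Then reverse, serve below (descending): [6, 4]

Answer: 9, 13, 14, 6, 4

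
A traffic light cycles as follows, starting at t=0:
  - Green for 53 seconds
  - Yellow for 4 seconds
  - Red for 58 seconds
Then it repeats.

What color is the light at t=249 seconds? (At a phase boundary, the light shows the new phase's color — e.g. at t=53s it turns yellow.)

Cycle length = 53 + 4 + 58 = 115s
t = 249, phase_t = 249 mod 115 = 19
19 < 53 (green end) → GREEN

Answer: green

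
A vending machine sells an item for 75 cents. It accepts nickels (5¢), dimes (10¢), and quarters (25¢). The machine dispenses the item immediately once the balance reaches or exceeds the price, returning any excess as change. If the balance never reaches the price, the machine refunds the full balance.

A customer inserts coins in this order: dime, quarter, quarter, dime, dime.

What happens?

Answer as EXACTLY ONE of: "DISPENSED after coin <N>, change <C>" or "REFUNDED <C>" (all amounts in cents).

Answer: DISPENSED after coin 5, change 5

Derivation:
Price: 75¢
Coin 1 (dime, 10¢): balance = 10¢
Coin 2 (quarter, 25¢): balance = 35¢
Coin 3 (quarter, 25¢): balance = 60¢
Coin 4 (dime, 10¢): balance = 70¢
Coin 5 (dime, 10¢): balance = 80¢
  → balance >= price → DISPENSE, change = 80 - 75 = 5¢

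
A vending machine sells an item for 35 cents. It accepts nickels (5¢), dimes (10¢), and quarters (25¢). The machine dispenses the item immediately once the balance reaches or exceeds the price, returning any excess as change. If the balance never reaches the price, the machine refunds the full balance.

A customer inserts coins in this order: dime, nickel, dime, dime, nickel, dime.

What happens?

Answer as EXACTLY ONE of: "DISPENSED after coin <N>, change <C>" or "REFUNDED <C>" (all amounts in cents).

Price: 35¢
Coin 1 (dime, 10¢): balance = 10¢
Coin 2 (nickel, 5¢): balance = 15¢
Coin 3 (dime, 10¢): balance = 25¢
Coin 4 (dime, 10¢): balance = 35¢
  → balance >= price → DISPENSE, change = 35 - 35 = 0¢

Answer: DISPENSED after coin 4, change 0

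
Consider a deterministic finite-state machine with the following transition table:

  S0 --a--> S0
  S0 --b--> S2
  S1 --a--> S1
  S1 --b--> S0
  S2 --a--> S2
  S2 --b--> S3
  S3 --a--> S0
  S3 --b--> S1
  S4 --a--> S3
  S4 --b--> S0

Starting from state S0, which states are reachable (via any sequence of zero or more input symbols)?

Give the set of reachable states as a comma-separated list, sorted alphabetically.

Answer: S0, S1, S2, S3

Derivation:
BFS from S0:
  visit S0: S0--a-->S0 (seen), S0--b-->S2 (new)
  visit S2: S2--a-->S2 (seen), S2--b-->S3 (new)
  visit S3: S3--a-->S0 (seen), S3--b-->S1 (new)
  visit S1: S1--a-->S1 (seen), S1--b-->S0 (seen)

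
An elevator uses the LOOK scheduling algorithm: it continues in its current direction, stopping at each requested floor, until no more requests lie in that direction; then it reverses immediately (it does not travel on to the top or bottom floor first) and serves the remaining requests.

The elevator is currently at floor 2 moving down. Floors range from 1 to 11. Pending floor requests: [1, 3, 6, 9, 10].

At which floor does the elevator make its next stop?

Answer: 1

Derivation:
Current floor: 2, direction: down
Requests above: [3, 6, 9, 10]
Requests below: [1]
Moving down and requests lie below → nearest below is max([1]) = 1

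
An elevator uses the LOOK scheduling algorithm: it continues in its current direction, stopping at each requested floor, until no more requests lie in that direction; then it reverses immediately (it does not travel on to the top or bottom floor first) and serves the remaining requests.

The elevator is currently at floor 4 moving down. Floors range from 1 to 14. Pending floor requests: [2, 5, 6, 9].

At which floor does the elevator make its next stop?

Answer: 2

Derivation:
Current floor: 4, direction: down
Requests above: [5, 6, 9]
Requests below: [2]
Moving down and requests lie below → nearest below is max([2]) = 2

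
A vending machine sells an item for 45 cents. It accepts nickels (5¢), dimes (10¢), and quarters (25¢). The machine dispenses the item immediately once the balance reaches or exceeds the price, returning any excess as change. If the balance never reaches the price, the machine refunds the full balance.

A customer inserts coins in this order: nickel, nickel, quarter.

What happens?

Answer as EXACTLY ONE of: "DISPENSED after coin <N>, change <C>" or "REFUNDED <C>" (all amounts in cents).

Price: 45¢
Coin 1 (nickel, 5¢): balance = 5¢
Coin 2 (nickel, 5¢): balance = 10¢
Coin 3 (quarter, 25¢): balance = 35¢
All coins inserted, balance 35¢ < price 45¢ → REFUND 35¢

Answer: REFUNDED 35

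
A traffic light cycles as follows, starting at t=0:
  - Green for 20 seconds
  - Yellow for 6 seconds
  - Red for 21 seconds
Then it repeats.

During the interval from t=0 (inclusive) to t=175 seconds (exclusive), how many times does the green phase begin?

Answer: 4

Derivation:
Cycle = 20+6+21 = 47s
green phase starts at t = k*47 + 0 for k=0,1,2,...
Need k*47+0 < 175 → k < 3.723
k ∈ {0, ..., 3} → 4 starts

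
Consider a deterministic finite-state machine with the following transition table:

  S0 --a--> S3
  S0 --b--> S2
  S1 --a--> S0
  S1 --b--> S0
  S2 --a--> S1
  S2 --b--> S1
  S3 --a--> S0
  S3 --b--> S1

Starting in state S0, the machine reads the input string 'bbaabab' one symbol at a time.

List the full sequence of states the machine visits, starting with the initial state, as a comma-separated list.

Start: S0
  read 'b': S0 --b--> S2
  read 'b': S2 --b--> S1
  read 'a': S1 --a--> S0
  read 'a': S0 --a--> S3
  read 'b': S3 --b--> S1
  read 'a': S1 --a--> S0
  read 'b': S0 --b--> S2

Answer: S0, S2, S1, S0, S3, S1, S0, S2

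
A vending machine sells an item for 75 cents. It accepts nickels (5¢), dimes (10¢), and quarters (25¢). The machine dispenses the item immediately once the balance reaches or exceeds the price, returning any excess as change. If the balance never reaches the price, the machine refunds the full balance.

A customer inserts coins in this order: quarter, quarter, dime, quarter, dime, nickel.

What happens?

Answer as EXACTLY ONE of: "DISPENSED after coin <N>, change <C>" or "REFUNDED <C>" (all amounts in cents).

Answer: DISPENSED after coin 4, change 10

Derivation:
Price: 75¢
Coin 1 (quarter, 25¢): balance = 25¢
Coin 2 (quarter, 25¢): balance = 50¢
Coin 3 (dime, 10¢): balance = 60¢
Coin 4 (quarter, 25¢): balance = 85¢
  → balance >= price → DISPENSE, change = 85 - 75 = 10¢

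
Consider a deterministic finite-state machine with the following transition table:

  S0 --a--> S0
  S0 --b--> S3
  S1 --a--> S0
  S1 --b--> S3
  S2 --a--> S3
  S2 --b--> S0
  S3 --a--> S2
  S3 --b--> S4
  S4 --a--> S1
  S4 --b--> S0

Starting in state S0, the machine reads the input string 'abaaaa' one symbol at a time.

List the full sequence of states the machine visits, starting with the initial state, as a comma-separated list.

Start: S0
  read 'a': S0 --a--> S0
  read 'b': S0 --b--> S3
  read 'a': S3 --a--> S2
  read 'a': S2 --a--> S3
  read 'a': S3 --a--> S2
  read 'a': S2 --a--> S3

Answer: S0, S0, S3, S2, S3, S2, S3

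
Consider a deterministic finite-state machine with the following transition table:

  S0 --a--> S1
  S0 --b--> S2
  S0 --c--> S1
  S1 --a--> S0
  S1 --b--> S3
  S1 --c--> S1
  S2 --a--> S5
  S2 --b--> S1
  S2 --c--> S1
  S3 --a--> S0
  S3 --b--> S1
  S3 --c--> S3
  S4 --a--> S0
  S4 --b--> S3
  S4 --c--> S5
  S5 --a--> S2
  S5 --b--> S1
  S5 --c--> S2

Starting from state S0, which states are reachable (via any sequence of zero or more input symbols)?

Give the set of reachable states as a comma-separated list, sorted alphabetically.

BFS from S0:
  visit S0: S0--a-->S1 (new), S0--b-->S2 (new), S0--c-->S1 (seen)
  visit S1: S1--a-->S0 (seen), S1--b-->S3 (new), S1--c-->S1 (seen)
  visit S2: S2--a-->S5 (new), S2--b-->S1 (seen), S2--c-->S1 (seen)
  visit S3: S3--a-->S0 (seen), S3--b-->S1 (seen), S3--c-->S3 (seen)
  visit S5: S5--a-->S2 (seen), S5--b-->S1 (seen), S5--c-->S2 (seen)

Answer: S0, S1, S2, S3, S5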